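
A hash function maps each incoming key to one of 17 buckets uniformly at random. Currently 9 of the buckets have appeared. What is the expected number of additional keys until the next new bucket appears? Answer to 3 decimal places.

The number of keys until the next new bucket is geometric with success probability 8/17, so its mean is 17/8.
E = 17/8 = 2.1250.

2.125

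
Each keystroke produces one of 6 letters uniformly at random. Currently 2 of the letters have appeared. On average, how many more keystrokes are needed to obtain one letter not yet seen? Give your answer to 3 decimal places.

Each keystroke yields a new letter with probability (6-2)/6 = 4/6, so the wait is geometric with mean 6/4.
E = 6/4 = 1.5000.

1.500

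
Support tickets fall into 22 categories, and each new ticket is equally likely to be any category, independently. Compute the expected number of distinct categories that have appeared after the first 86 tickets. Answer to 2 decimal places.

21.60

For each category, P(seen in 86 tickets) = 1 - (21/22)^86 = 0.982.
By linearity of expectation, E[distinct seen] = 22·(1 - (21/22)^86) = 21.597.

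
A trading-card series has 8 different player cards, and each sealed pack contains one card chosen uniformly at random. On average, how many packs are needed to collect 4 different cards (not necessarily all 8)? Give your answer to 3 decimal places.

5.076

Going from k to k+1 distinct takes a geometric number of packs with mean 8/(8-k).
Sum over k = 0,...,3: E = 8/8 + 8/7 + 8/6 + 8/5 = 5.0762.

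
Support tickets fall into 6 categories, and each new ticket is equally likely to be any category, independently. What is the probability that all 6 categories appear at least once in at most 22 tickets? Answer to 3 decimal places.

By inclusion–exclusion over which categories are missing,
P(all seen) = Σ_{j=0}^{6} (-1)^j C(6,j)((6-j)/6)^22
= 1.0000 - 0.1087 + 0.0020 - 0.0000 + 0.0000 - 0.0000 + 0.0000
= 0.8933.

0.893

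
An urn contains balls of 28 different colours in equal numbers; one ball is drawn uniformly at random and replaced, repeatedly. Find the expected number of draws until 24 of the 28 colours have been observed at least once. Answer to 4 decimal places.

Going from k to k+1 distinct takes a geometric number of draws with mean 28/(28-k).
Sum over k = 0,...,23: E = 28/28 + 28/27 + 28/26 + ... + 28/6 + 28/5 = 51.62746.

51.6275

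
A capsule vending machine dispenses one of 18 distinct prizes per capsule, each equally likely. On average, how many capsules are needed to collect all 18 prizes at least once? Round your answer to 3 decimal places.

Split into phases: going from k distinct to k+1 distinct takes on average 18/(18-k) capsules.
E[T] = 18/18 + 18/17 + 18/16 + ... + 18/2 + 18/1 = 18·H_{18}.
H_{18} = 3.4951, so E[T] = 62.9119.

62.912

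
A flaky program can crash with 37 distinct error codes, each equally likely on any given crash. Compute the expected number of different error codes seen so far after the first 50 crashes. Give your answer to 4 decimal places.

27.5976

For each error code, P(seen in 50 crashes) = 1 - (36/37)^50 = 0.74588.
By linearity of expectation, E[distinct seen] = 37·(1 - (36/37)^50) = 27.59756.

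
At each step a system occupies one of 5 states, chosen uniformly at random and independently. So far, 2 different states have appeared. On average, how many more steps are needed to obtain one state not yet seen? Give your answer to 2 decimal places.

1.67

Each step yields a new state with probability (5-2)/5 = 3/5, so the wait is geometric with mean 5/3.
E = 5/3 = 1.667.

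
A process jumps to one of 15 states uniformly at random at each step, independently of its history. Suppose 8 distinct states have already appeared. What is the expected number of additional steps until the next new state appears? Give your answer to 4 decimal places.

Each step yields a new state with probability (15-8)/15 = 7/15, so the wait is geometric with mean 15/7.
E = 15/7 = 2.14286.

2.1429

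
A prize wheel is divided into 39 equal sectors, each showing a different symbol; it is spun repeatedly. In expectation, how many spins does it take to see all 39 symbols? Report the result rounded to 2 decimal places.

After k distinct symbols have appeared, the next spin gives a new one with probability (39-k)/39, so the expected wait for the (k+1)-th is 39/(39-k).
E[T] = 39/39 + 39/38 + 39/37 + ... + 39/2 + 39/1 = 39·H_{39}.
H_{39} = 4.254, so E[T] = 165.888.

165.89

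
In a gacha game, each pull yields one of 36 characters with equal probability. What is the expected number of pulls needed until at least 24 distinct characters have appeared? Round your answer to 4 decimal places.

Going from k to k+1 distinct takes a geometric number of pulls with mean 36/(36-k).
Sum over k = 0,...,23: E = 36/36 + 36/35 + 36/34 + ... + 36/14 + 36/13 = 38.56855.

38.5685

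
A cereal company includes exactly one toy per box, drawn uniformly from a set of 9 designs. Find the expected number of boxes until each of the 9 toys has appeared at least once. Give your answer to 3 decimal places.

Split into phases: going from k distinct to k+1 distinct takes on average 9/(9-k) boxes.
E[T] = 9/9 + 9/8 + 9/7 + ... + 9/2 + 9/1 = 9·H_{9}.
H_{9} = 2.8290, so E[T] = 25.4607.

25.461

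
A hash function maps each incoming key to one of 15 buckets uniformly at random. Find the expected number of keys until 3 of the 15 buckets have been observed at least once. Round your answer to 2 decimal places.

Going from k to k+1 distinct takes a geometric number of keys with mean 15/(15-k).
Sum over k = 0,...,2: E = 15/15 + 15/14 + 15/13 = 3.225.

3.23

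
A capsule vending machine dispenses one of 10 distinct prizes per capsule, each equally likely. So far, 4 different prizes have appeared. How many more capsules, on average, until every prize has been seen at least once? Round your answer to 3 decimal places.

24.500

The wait to go from k to k+1 distinct prizes is geometric with mean 10/(10-k).
Sum over k = 4,...,9: E = 10/6 + 10/5 + 10/4 + 10/3 + 10/2 + 10/1 = 24.5000.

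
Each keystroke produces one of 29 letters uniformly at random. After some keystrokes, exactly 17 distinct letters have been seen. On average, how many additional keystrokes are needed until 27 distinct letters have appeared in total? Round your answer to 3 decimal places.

46.493

The wait to go from k to k+1 distinct letters is geometric with mean 29/(29-k).
Sum over k = 17,...,26: E = 29/12 + 29/11 + 29/10 + ... + 29/4 + 29/3 = 46.4931.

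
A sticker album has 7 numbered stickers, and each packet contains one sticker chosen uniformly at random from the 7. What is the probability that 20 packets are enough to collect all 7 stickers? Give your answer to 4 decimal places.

0.7039

By inclusion–exclusion over which stickers are missing,
P(all seen) = Σ_{j=0}^{7} (-1)^j C(7,j)((7-j)/7)^20
= 1.00000 - 0.32075 + 0.02510 - 0.00048 + 0.00000 - 0.00000 + 0.00000 - 0.00000
= 0.70387.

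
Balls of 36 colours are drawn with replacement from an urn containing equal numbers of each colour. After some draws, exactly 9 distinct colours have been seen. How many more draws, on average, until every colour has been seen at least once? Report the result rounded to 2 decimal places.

140.09

From k distinct to k+1 distinct takes on average 36/(36-k) draws.
Sum over k = 9,...,35: E = 36/27 + 36/26 + 36/25 + ... + 36/2 + 36/1 = 140.092.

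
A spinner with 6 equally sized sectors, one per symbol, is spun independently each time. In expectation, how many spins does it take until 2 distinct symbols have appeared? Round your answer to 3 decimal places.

With k distinct symbols already seen, the next new one arrives after an expected 6/(6-k) spins.
Sum over k = 0,...,1: E = 6/6 + 6/5 = 2.2000.

2.200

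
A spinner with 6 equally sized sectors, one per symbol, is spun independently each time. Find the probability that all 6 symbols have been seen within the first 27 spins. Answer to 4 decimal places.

0.9566

By inclusion–exclusion over which symbols are missing,
P(all seen) = Σ_{j=0}^{6} (-1)^j C(6,j)((6-j)/6)^27
= 1.00000 - 0.04368 + 0.00026 - 0.00000 + 0.00000 - 0.00000 + 0.00000
= 0.95659.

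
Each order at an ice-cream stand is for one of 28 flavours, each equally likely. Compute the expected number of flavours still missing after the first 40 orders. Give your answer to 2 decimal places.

For each flavour, P(unseen after 40) = (27/28)^40 = 0.233.
By linearity of expectation, E[unseen] = 28·(27/28)^40 = 6.537.

6.54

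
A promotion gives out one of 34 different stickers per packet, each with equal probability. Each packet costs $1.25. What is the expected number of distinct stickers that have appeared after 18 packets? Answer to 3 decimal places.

For each sticker, P(seen in 18 packets) = 1 - (33/34)^18 = 0.4157.
By linearity of expectation, E[distinct seen] = 34·(1 - (33/34)^18) = 14.1341.

14.134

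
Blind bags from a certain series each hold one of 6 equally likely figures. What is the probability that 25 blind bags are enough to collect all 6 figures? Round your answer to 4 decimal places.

0.9377

By inclusion–exclusion over which figures are missing,
P(all seen) = Σ_{j=0}^{6} (-1)^j C(6,j)((6-j)/6)^25
= 1.00000 - 0.06290 + 0.00059 - 0.00000 + 0.00000 - 0.00000 + 0.00000
= 0.93770.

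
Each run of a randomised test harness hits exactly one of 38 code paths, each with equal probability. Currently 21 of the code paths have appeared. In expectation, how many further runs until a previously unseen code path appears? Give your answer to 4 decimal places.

The number of runs until the next new code path is geometric with success probability 17/38, so its mean is 38/17.
E = 38/17 = 2.23529.

2.2353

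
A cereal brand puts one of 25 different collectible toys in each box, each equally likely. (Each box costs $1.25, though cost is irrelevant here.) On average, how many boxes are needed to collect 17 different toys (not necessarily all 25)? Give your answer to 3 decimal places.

Going from k to k+1 distinct takes a geometric number of boxes with mean 25/(25-k).
Sum over k = 0,...,16: E = 25/25 + 25/24 + 25/23 + ... + 25/10 + 25/9 = 27.4525.

27.453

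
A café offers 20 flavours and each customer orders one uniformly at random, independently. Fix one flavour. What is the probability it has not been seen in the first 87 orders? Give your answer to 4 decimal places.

0.0115

Each order misses the fixed flavour with probability (20-1)/20 = 19/20, independently.
P(still missing after 87) = (19/20)^87 = 0.01153.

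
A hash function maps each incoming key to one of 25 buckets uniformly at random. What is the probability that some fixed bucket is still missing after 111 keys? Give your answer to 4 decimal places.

Each key misses the fixed bucket with probability (25-1)/25 = 24/25, independently.
P(still missing after 111) = (24/25)^111 = 0.01077.

0.0108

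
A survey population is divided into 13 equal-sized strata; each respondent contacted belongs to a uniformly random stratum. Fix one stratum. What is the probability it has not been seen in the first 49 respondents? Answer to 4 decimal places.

0.0198

Each respondent misses the fixed stratum with probability (13-1)/13 = 12/13, independently.
P(still missing after 49) = (12/13)^49 = 0.01980.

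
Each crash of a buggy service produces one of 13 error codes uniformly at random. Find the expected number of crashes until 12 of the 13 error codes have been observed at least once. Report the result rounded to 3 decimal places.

28.342

Going from k to k+1 distinct takes a geometric number of crashes with mean 13/(13-k).
Sum over k = 0,...,11: E = 13/13 + 13/12 + 13/11 + ... + 13/3 + 13/2 = 28.3417.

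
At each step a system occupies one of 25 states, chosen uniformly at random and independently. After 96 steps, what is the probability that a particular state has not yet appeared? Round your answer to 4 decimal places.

0.0199

Each step misses the fixed state with probability (25-1)/25 = 24/25, independently.
P(still missing after 96) = (24/25)^96 = 0.01986.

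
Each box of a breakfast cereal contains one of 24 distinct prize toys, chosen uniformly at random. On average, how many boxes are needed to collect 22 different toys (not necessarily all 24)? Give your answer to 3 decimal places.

Going from k to k+1 distinct takes a geometric number of boxes with mean 24/(24-k).
Sum over k = 0,...,21: E = 24/24 + 24/23 + 24/22 + ... + 24/4 + 24/3 = 54.6230.

54.623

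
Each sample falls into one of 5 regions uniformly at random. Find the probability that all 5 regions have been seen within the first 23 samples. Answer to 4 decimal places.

Let A_i be the event that region i is missing after 23 samples. By inclusion–exclusion on the A_i,
P(all seen) = Σ_{j=0}^{5} (-1)^j C(5,j)((5-j)/5)^23
= 1.00000 - 0.02951 + 0.00008 - 0.00000 + 0.00000 - 0.00000
= 0.97056.

0.9706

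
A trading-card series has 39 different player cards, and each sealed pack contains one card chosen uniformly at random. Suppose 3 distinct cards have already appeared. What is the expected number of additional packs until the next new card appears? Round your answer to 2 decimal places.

1.08

Each pack yields a new card with probability (39-3)/39 = 36/39, so the wait is geometric with mean 39/36.
E = 39/36 = 1.083.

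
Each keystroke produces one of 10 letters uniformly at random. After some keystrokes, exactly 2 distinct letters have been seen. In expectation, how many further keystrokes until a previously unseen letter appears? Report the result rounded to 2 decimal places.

1.25

Each keystroke yields a new letter with probability (10-2)/10 = 8/10, so the wait is geometric with mean 10/8.
E = 10/8 = 1.250.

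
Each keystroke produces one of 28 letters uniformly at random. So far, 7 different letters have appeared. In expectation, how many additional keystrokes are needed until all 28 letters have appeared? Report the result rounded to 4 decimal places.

102.0700

With k distinct letters already seen, the next new one takes an expected 28/(28-k) keystrokes.
Sum over k = 7,...,27: E = 28/21 + 28/20 + 28/19 + ... + 28/2 + 28/1 = 102.07004.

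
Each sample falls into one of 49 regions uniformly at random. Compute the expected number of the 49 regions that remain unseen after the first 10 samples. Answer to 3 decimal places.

For each region, P(unseen after 10) = (48/49)^10 = 0.8137.
By linearity of expectation, E[unseen] = 49·(48/49)^10 = 39.8701.

39.870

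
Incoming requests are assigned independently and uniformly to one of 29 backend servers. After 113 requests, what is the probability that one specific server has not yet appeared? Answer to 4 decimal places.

Each request misses the fixed server with probability (29-1)/29 = 28/29, independently.
P(still missing after 113) = (28/29)^113 = 0.01896.

0.0190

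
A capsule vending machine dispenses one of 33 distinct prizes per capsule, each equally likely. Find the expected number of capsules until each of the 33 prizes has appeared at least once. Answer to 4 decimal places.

Split into phases: going from k distinct to k+1 distinct takes on average 33/(33-k) capsules.
E[T] = 33/33 + 33/32 + 33/31 + ... + 33/2 + 33/1 = 33·H_{33}.
H_{33} = 4.08880, so E[T] = 134.93034.

134.9303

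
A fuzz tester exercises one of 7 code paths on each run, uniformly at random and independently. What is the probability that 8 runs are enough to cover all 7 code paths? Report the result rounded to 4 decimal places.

0.0245

Let A_i be the event that code path i is missing after 8 runs. By inclusion–exclusion on the A_i,
P(all seen) = Σ_{j=0}^{7} (-1)^j C(7,j)((7-j)/7)^8
= 1.00000 - 2.03950 + 1.42297 - 0.39789 + 0.03983 - 0.00093 + 0.00000 - 0.00000
= 0.02448.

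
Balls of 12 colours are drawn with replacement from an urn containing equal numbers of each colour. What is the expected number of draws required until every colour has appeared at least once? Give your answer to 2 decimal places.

37.24

After k distinct colours have appeared, the next draw gives a new one with probability (12-k)/12, so the expected wait for the (k+1)-th is 12/(12-k).
E[T] = 12/12 + 12/11 + 12/10 + ... + 12/2 + 12/1 = 12·H_{12}.
H_{12} = 3.103, so E[T] = 37.239.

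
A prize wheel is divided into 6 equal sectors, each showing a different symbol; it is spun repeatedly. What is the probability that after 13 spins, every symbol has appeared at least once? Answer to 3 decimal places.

Let A_i be the event that symbol i is missing after 13 spins. By inclusion–exclusion on the A_i,
P(all seen) = Σ_{j=0}^{6} (-1)^j C(6,j)((6-j)/6)^13
= 1.0000 - 0.5608 + 0.0771 - 0.0024 + 0.0000 - 0.0000 + 0.0000
= 0.5139.

0.514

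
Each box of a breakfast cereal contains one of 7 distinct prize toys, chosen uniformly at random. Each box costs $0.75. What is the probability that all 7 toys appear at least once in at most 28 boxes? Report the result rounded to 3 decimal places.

By inclusion–exclusion over which toys are missing,
P(all seen) = Σ_{j=0}^{7} (-1)^j C(7,j)((7-j)/7)^28
= 1.0000 - 0.0935 + 0.0017 - 0.0000 + 0.0000 - 0.0000 + 0.0000 - 0.0000
= 0.9082.

0.908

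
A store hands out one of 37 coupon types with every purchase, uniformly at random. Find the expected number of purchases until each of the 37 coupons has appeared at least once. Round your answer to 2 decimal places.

Split into phases: going from k distinct to k+1 distinct takes on average 37/(37-k) purchases.
E[T] = 37/37 + 37/36 + 37/35 + ... + 37/2 + 37/1 = 37·H_{37}.
H_{37} = 4.202, so E[T] = 155.459.

155.46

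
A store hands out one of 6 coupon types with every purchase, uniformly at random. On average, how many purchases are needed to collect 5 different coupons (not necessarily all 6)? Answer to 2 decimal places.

8.70

With k distinct coupons already seen, the next new one arrives after an expected 6/(6-k) purchases.
Sum over k = 0,...,4: E = 6/6 + 6/5 + 6/4 + 6/3 + 6/2 = 8.700.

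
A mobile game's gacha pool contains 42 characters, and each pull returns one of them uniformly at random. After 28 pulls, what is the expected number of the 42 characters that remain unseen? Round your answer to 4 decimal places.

For each character, P(unseen after 28) = (41/42)^28 = 0.50929.
By linearity of expectation, E[unseen] = 42·(41/42)^28 = 21.39031.

21.3903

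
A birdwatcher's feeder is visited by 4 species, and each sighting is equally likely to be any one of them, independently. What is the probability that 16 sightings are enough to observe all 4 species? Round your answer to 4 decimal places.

By inclusion–exclusion over which species are missing,
P(all seen) = Σ_{j=0}^{4} (-1)^j C(4,j)((4-j)/4)^16
= 1.00000 - 0.04009 + 0.00009 - 0.00000 + 0.00000
= 0.96000.

0.9600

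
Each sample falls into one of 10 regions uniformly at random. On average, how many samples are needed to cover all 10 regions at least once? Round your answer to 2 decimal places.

29.29

After k distinct regions have appeared, the next sample gives a new one with probability (10-k)/10, so the expected wait for the (k+1)-th is 10/(10-k).
E[T] = 10/10 + 10/9 + 10/8 + ... + 10/2 + 10/1 = 10·H_{10}.
H_{10} = 2.929, so E[T] = 29.290.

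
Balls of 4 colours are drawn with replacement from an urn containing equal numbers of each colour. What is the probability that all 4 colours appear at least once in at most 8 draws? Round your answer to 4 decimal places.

0.6229

By inclusion–exclusion over which colours are missing,
P(all seen) = Σ_{j=0}^{4} (-1)^j C(4,j)((4-j)/4)^8
= 1.00000 - 0.40045 + 0.02344 - 0.00006 + 0.00000
= 0.62292.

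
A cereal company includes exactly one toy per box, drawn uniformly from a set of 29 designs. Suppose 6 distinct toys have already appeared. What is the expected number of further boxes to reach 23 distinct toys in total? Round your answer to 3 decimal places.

The wait to go from k to k+1 distinct toys is geometric with mean 29/(29-k).
Sum over k = 6,...,22: E = 29/23 + 29/22 + 29/21 + ... + 29/8 + 29/7 = 37.2445.

37.244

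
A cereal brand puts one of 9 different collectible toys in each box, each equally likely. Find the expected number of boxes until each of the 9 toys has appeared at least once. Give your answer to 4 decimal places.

Split into phases: going from k distinct to k+1 distinct takes on average 9/(9-k) boxes.
E[T] = 9/9 + 9/8 + 9/7 + ... + 9/2 + 9/1 = 9·H_{9}.
H_{9} = 2.82897, so E[T] = 25.46071.

25.4607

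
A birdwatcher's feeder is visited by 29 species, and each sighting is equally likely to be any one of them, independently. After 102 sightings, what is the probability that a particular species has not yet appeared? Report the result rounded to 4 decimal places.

Each sighting misses the fixed species with probability (29-1)/29 = 28/29, independently.
P(still missing after 102) = (28/29)^102 = 0.02789.

0.0279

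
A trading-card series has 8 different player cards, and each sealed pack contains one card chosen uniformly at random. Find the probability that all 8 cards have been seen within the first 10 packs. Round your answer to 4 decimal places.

By inclusion–exclusion over which cards are missing,
P(all seen) = Σ_{j=0}^{8} (-1)^j C(8,j)((8-j)/8)^10
= 1.00000 - 2.10460 + 1.57678 - 0.50932 + 0.06836 - 0.00308 + 0.00003 - 0.00000 + 0.00000
= 0.02816.

0.0282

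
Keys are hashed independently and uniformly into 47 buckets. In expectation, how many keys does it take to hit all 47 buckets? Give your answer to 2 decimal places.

208.58

Split into phases: going from k distinct to k+1 distinct takes on average 47/(47-k) keys.
E[T] = 47/47 + 47/46 + 47/45 + ... + 47/2 + 47/1 = 47·H_{47}.
H_{47} = 4.438, so E[T] = 208.584.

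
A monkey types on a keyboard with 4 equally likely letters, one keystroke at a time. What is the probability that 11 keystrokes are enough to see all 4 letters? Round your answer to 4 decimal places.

By inclusion–exclusion over which letters are missing,
P(all seen) = Σ_{j=0}^{4} (-1)^j C(4,j)((4-j)/4)^11
= 1.00000 - 0.16894 + 0.00293 - 0.00000 + 0.00000
= 0.83399.

0.8340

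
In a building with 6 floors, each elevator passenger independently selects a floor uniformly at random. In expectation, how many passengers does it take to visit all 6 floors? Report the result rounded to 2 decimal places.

The wait to go from k to k+1 distinct floors is geometric with mean 6/(6-k).
E[T] = 6/6 + 6/5 + 6/4 + 6/3 + 6/2 + 6/1 = 6·H_{6}.
H_{6} = 2.450, so E[T] = 14.700.

14.70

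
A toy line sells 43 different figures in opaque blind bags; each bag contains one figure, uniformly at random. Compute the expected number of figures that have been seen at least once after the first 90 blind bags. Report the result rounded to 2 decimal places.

37.83

For each figure, P(seen in 90 blind bags) = 1 - (42/43)^90 = 0.880.
By linearity of expectation, E[distinct seen] = 43·(1 - (42/43)^90) = 37.827.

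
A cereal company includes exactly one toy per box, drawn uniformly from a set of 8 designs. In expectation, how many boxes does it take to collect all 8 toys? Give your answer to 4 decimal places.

The wait to go from k to k+1 distinct toys is geometric with mean 8/(8-k).
E[T] = 8/8 + 8/7 + 8/6 + ... + 8/2 + 8/1 = 8·H_{8}.
H_{8} = 2.71786, so E[T] = 21.74286.

21.7429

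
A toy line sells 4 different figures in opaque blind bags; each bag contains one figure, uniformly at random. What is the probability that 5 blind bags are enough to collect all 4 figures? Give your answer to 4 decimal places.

Let A_i be the event that figure i is missing after 5 blind bags. By inclusion–exclusion on the A_i,
P(all seen) = Σ_{j=0}^{4} (-1)^j C(4,j)((4-j)/4)^5
= 1.00000 - 0.94922 + 0.18750 - 0.00391 + 0.00000
= 0.23438.

0.2344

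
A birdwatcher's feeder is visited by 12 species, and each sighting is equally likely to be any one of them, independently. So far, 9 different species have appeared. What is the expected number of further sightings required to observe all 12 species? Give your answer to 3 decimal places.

The wait to go from k to k+1 distinct species is geometric with mean 12/(12-k).
Sum over k = 9,...,11: E = 12/3 + 12/2 + 12/1 = 22.0000.

22.000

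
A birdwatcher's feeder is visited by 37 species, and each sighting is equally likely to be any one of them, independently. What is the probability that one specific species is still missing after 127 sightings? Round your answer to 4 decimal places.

On each sighting the fixed species fails to appear with probability 36/37.
P(still missing after 127) = (36/37)^127 = 0.03082.

0.0308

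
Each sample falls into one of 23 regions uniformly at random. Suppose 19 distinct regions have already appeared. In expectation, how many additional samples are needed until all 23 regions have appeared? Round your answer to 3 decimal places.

From k distinct to k+1 distinct takes on average 23/(23-k) samples.
Sum over k = 19,...,22: E = 23/4 + 23/3 + 23/2 + 23/1 = 47.9167.

47.917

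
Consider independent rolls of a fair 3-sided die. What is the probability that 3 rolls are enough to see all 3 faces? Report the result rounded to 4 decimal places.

By inclusion–exclusion over which faces are missing,
P(all seen) = Σ_{j=0}^{3} (-1)^j C(3,j)((3-j)/3)^3
= 1.00000 - 0.88889 + 0.11111 - 0.00000
= 0.22222.

0.2222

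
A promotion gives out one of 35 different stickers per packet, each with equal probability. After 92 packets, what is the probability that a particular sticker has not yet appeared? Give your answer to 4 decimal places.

0.0695

Each packet misses the fixed sticker with probability (35-1)/35 = 34/35, independently.
P(still missing after 92) = (34/35)^92 = 0.06947.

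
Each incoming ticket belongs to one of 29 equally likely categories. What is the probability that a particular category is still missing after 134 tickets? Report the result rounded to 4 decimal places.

Each ticket misses the fixed category with probability (29-1)/29 = 28/29, independently.
P(still missing after 134) = (28/29)^134 = 0.00907.

0.0091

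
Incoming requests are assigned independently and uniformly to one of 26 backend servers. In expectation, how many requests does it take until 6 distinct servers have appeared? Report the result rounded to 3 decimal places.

6.674

With k distinct servers already seen, the next new one arrives after an expected 26/(26-k) requests.
Sum over k = 0,...,5: E = 26/26 + 26/25 + 26/24 + 26/23 + 26/22 + 26/21 = 6.6737.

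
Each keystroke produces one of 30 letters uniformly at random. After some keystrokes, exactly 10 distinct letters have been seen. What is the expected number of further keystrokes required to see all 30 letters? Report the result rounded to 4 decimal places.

With k distinct letters already seen, the next new one takes an expected 30/(30-k) keystrokes.
Sum over k = 10,...,29: E = 30/20 + 30/19 + 30/18 + ... + 30/2 + 30/1 = 107.93219.

107.9322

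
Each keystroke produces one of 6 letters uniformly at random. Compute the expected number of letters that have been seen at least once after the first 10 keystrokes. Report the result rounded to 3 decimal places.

5.031

For each letter, P(seen in 10 keystrokes) = 1 - (5/6)^10 = 0.8385.
By linearity of expectation, E[distinct seen] = 6·(1 - (5/6)^10) = 5.0310.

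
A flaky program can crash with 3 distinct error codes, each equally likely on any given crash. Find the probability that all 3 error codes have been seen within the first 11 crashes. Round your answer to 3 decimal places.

Let A_i be the event that error code i is missing after 11 crashes. By inclusion–exclusion on the A_i,
P(all seen) = Σ_{j=0}^{3} (-1)^j C(3,j)((3-j)/3)^11
= 1.0000 - 0.0347 + 0.0000 - 0.0000
= 0.9653.

0.965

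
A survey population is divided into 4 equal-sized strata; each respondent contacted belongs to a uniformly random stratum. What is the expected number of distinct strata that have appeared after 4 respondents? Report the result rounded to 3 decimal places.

For each stratum, P(seen in 4 respondents) = 1 - (3/4)^4 = 0.6836.
By linearity of expectation, E[distinct seen] = 4·(1 - (3/4)^4) = 2.7344.

2.734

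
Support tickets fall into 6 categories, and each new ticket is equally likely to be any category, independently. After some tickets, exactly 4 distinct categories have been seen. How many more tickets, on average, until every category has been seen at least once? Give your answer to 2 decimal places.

9.00

From k distinct to k+1 distinct takes on average 6/(6-k) tickets.
Sum over k = 4,...,5: E = 6/2 + 6/1 = 9.000.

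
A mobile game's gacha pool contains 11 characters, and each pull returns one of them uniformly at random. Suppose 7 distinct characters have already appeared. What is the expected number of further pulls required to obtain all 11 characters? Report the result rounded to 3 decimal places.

22.917

The wait to go from k to k+1 distinct characters is geometric with mean 11/(11-k).
Sum over k = 7,...,10: E = 11/4 + 11/3 + 11/2 + 11/1 = 22.9167.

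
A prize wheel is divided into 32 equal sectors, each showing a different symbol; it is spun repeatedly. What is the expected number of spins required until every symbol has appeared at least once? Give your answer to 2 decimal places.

129.87

The wait to go from k to k+1 distinct symbols is geometric with mean 32/(32-k).
E[T] = 32/32 + 32/31 + 32/30 + ... + 32/2 + 32/1 = 32·H_{32}.
H_{32} = 4.058, so E[T] = 129.872.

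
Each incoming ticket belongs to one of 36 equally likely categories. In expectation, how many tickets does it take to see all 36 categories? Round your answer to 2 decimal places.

Split into phases: going from k distinct to k+1 distinct takes on average 36/(36-k) tickets.
E[T] = 36/36 + 36/35 + 36/34 + ... + 36/2 + 36/1 = 36·H_{36}.
H_{36} = 4.175, so E[T] = 150.284.

150.28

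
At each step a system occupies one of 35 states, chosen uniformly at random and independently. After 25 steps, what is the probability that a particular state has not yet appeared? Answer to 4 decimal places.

Each step misses the fixed state with probability (35-1)/35 = 34/35, independently.
P(still missing after 25) = (34/35)^25 = 0.48448.

0.4845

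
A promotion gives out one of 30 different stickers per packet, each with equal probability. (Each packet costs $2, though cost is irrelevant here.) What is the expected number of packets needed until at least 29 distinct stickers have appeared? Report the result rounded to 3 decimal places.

89.850

Going from k to k+1 distinct takes a geometric number of packets with mean 30/(30-k).
Sum over k = 0,...,28: E = 30/30 + 30/29 + 30/28 + ... + 30/3 + 30/2 = 89.8496.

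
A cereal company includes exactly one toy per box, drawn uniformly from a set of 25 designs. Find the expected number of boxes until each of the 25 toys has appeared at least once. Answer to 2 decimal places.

After k distinct toys have appeared, the next box gives a new one with probability (25-k)/25, so the expected wait for the (k+1)-th is 25/(25-k).
E[T] = 25/25 + 25/24 + 25/23 + ... + 25/2 + 25/1 = 25·H_{25}.
H_{25} = 3.816, so E[T] = 95.399.

95.40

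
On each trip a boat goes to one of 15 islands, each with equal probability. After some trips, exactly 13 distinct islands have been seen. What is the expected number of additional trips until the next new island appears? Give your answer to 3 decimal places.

Each trip yields a new island with probability (15-13)/15 = 2/15, so the wait is geometric with mean 15/2.
E = 15/2 = 7.5000.

7.500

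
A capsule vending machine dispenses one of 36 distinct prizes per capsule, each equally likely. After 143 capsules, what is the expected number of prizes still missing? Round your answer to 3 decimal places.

0.641

For each prize, P(unseen after 143) = (35/36)^143 = 0.0178.
By linearity of expectation, E[unseen] = 36·(35/36)^143 = 0.6409.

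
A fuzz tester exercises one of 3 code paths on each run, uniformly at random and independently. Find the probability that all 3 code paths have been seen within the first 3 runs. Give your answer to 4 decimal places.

0.2222

Let A_i be the event that code path i is missing after 3 runs. By inclusion–exclusion on the A_i,
P(all seen) = Σ_{j=0}^{3} (-1)^j C(3,j)((3-j)/3)^3
= 1.00000 - 0.88889 + 0.11111 - 0.00000
= 0.22222.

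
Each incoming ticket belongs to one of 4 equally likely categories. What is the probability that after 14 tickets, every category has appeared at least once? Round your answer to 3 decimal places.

0.929

By inclusion–exclusion over which categories are missing,
P(all seen) = Σ_{j=0}^{4} (-1)^j C(4,j)((4-j)/4)^14
= 1.0000 - 0.0713 + 0.0004 - 0.0000 + 0.0000
= 0.9291.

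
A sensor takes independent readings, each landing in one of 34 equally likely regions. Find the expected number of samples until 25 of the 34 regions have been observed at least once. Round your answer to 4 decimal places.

Going from k to k+1 distinct takes a geometric number of samples with mean 34/(34-k).
Sum over k = 0,...,24: E = 34/34 + 34/33 + 34/32 + ... + 34/11 + 34/10 = 43.83422.

43.8342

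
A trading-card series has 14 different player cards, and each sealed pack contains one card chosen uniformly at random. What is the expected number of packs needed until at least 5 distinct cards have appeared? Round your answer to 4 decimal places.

5.9163

With k distinct cards already seen, the next new one arrives after an expected 14/(14-k) packs.
Sum over k = 0,...,4: E = 14/14 + 14/13 + 14/12 + 14/11 + 14/10 = 5.91632.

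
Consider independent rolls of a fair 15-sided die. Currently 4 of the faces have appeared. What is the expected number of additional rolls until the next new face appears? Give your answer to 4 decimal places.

Each roll yields a new face with probability (15-4)/15 = 11/15, so the wait is geometric with mean 15/11.
E = 15/11 = 1.36364.

1.3636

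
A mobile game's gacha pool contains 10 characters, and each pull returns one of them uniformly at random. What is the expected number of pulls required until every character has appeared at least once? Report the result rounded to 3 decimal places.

The wait to go from k to k+1 distinct characters is geometric with mean 10/(10-k).
E[T] = 10/10 + 10/9 + 10/8 + ... + 10/2 + 10/1 = 10·H_{10}.
H_{10} = 2.9290, so E[T] = 29.2897.

29.290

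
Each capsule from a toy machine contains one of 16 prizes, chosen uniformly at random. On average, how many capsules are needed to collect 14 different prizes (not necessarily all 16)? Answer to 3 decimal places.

30.092

Going from k to k+1 distinct takes a geometric number of capsules with mean 16/(16-k).
Sum over k = 0,...,13: E = 16/16 + 16/15 + 16/14 + ... + 16/4 + 16/3 = 30.0917.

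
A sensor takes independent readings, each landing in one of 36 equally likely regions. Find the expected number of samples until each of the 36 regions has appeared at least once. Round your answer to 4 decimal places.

150.2841

After k distinct regions have appeared, the next sample gives a new one with probability (36-k)/36, so the expected wait for the (k+1)-th is 36/(36-k).
E[T] = 36/36 + 36/35 + 36/34 + ... + 36/2 + 36/1 = 36·H_{36}.
H_{36} = 4.17456, so E[T] = 150.28413.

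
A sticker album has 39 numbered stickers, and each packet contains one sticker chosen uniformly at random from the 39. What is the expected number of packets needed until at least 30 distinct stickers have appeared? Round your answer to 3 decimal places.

Going from k to k+1 distinct takes a geometric number of packets with mean 39/(39-k).
Sum over k = 0,...,29: E = 39/39 + 39/38 + 39/37 + ... + 39/11 + 39/10 = 55.5584.

55.558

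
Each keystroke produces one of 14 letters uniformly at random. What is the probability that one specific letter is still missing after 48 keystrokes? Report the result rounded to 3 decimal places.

0.029

On each keystroke the fixed letter fails to appear with probability 13/14.
P(still missing after 48) = (13/14)^48 = 0.0285.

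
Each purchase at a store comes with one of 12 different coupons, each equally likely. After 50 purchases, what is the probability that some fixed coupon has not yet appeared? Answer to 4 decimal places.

Each purchase misses the fixed coupon with probability (12-1)/12 = 11/12, independently.
P(still missing after 50) = (11/12)^50 = 0.01290.

0.0129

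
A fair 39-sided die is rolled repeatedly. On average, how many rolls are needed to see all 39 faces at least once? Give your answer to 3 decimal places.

165.888

Split into phases: going from k distinct to k+1 distinct takes on average 39/(39-k) rolls.
E[T] = 39/39 + 39/38 + 39/37 + ... + 39/2 + 39/1 = 39·H_{39}.
H_{39} = 4.2535, so E[T] = 165.8882.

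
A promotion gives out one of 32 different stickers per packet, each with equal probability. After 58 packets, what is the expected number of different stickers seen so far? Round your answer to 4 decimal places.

26.9251

For each sticker, P(seen in 58 packets) = 1 - (31/32)^58 = 0.84141.
By linearity of expectation, E[distinct seen] = 32·(1 - (31/32)^58) = 26.92508.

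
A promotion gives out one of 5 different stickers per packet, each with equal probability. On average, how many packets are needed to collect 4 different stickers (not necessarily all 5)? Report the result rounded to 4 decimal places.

6.4167

Going from k to k+1 distinct takes a geometric number of packets with mean 5/(5-k).
Sum over k = 0,...,3: E = 5/5 + 5/4 + 5/3 + 5/2 = 6.41667.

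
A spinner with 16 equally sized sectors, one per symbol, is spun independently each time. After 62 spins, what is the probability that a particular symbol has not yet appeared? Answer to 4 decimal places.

0.0183

Each spin misses the fixed symbol with probability (16-1)/16 = 15/16, independently.
P(still missing after 62) = (15/16)^62 = 0.01829.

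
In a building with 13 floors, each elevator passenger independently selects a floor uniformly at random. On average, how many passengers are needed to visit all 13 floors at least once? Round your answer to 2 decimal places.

41.34

After k distinct floors have appeared, the next passenger gives a new one with probability (13-k)/13, so the expected wait for the (k+1)-th is 13/(13-k).
E[T] = 13/13 + 13/12 + 13/11 + ... + 13/2 + 13/1 = 13·H_{13}.
H_{13} = 3.180, so E[T] = 41.342.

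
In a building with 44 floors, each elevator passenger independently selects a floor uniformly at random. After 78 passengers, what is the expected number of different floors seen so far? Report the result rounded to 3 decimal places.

For each floor, P(seen in 78 passengers) = 1 - (43/44)^78 = 0.8336.
By linearity of expectation, E[distinct seen] = 44·(1 - (43/44)^78) = 36.6771.

36.677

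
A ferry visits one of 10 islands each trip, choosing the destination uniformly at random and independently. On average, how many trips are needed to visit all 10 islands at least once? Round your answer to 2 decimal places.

Split into phases: going from k distinct to k+1 distinct takes on average 10/(10-k) trips.
E[T] = 10/10 + 10/9 + 10/8 + ... + 10/2 + 10/1 = 10·H_{10}.
H_{10} = 2.929, so E[T] = 29.290.

29.29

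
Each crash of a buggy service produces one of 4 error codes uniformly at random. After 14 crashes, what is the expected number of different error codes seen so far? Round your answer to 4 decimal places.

3.9287

For each error code, P(seen in 14 crashes) = 1 - (3/4)^14 = 0.98218.
By linearity of expectation, E[distinct seen] = 4·(1 - (3/4)^14) = 3.92873.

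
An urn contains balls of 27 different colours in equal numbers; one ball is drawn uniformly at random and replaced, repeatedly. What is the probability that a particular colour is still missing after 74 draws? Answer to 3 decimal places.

0.061

On each draw the fixed colour fails to appear with probability 26/27.
P(still missing after 74) = (26/27)^74 = 0.0613.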